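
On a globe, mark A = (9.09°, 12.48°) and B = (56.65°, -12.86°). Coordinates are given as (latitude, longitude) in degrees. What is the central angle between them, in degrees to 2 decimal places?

51.49°

Let φ₁ = 0.1587 rad, φ₂ = 0.9887 rad, and Δλ = -0.4423 rad.
cos c = sin φ₁ sin φ₂ + cos φ₁ cos φ₂ cos Δλ = (0.1580)(0.8353) + (0.9874)(0.5498)(0.9038) = 0.62259,
so c = arccos(0.62259) = 0.89875 rad.
So the angular separation is 51.49°.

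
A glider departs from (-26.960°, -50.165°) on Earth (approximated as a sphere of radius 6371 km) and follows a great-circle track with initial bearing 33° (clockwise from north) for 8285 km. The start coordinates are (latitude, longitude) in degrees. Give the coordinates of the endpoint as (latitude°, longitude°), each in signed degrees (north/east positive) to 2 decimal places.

Angular distance δ = d/R = 8285/6371 = 1.30042 rad; initial bearing θ = 0.5760 rad.
sin φ₂ = sin φ₁ cos δ + cos φ₁ sin δ cos θ = (-0.4534)(0.2671) + (0.8913)(0.9637)(0.8387) = 0.5993, so φ₂ = 36.82°.
Δλ = atan2(sin θ sin δ cos φ₁, cos δ − sin φ₁ sin φ₂) = atan2(0.4678, 0.5388) = 40.967°.
λ₂ = -50.165° + 40.967° = -9.20°.

36.82°, -9.20°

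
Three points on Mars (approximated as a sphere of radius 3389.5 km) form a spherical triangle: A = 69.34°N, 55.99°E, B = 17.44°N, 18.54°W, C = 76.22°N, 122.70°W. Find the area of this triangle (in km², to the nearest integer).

4849072 km²

Side lengths (central angles): a = 1.3331, b = 0.6011, c = 1.1916 rad; semiperimeter s = 1.5628.
By l'Huilier's theorem, tan(E/4) = √[tan(s/2) tan((s−a)/2) tan((s−b)/2) tan((s−c)/2)], giving spherical excess E = 0.4221 rad.
Area = E·R² = 0.4221 × (3389.5)² ≈ 4849072 km².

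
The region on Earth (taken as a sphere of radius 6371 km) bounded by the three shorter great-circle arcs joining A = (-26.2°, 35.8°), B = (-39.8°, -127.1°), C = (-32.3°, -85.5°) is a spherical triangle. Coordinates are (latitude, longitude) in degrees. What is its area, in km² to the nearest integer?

Side lengths (central angles): a = 0.5959, b = 1.7296, c = 1.9566 rad; semiperimeter s = 2.1410.
By l'Huilier's theorem, tan(E/4) = √[tan(s/2) tan((s−a)/2) tan((s−b)/2) tan((s−c)/2)], giving spherical excess E = 0.7336 rad.
Area = E·R² = 0.7336 × (6371)² ≈ 29775962 km².

29775962 km²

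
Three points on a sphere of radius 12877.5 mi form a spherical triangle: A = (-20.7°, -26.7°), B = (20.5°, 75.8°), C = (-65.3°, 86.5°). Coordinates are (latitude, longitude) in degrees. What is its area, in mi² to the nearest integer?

262016386 mi²

Side lengths (central angles): a = 1.5043, b = 1.4029, c = 1.8896 rad; semiperimeter s = 2.3984.
By l'Huilier's theorem, tan(E/4) = √[tan(s/2) tan((s−a)/2) tan((s−b)/2) tan((s−c)/2)], giving spherical excess E = 1.5800 rad.
Area = E·R² = 1.5800 × (12877.5)² ≈ 262016386 mi².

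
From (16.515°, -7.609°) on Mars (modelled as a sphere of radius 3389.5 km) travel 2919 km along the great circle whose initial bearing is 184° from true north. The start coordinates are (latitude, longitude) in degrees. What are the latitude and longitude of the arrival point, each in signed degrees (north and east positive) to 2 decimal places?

-32.71°, -11.21°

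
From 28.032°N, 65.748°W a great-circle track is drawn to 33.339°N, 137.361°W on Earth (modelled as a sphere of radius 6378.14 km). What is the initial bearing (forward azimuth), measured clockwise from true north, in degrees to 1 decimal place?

Δλ = -71.613° = -1.2499 rad.
y = sin Δλ · cos φ₂ = (-0.9489)(0.8354) = -0.7928
x = cos φ₁ sin φ₂ − sin φ₁ cos φ₂ cos Δλ = (0.8827)(0.5496) − (0.4700)(0.8354)(0.3154) = 0.3613
θ = atan2(y, x) = -65.50°; adding 360° gives 294.5°.

294.5°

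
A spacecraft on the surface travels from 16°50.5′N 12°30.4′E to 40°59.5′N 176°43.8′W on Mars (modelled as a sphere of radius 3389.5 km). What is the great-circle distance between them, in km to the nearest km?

7190 km

Let φ₁ = 0.2939 rad, φ₂ = 0.7154 rad, and Δλ = 2.9804 rad.
Haversine: a = sin²(Δφ/2) + cos φ₁ cos φ₂ sin²(Δλ/2) = 0.0438 + (0.9571)(0.7548)(0.9935) = 0.76151.
Central angle c = 2·arcsin(√a) = 2.12118 rad.
Distance = R·c = 3389.5 × 2.1212 ≈ 7190 km.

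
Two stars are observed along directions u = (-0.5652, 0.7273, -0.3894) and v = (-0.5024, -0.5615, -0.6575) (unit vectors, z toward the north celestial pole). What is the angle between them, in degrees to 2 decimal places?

82.44°

u·v = 0.1316; |u| = 1.0000, |v| = 1.0000.
cos θ = (u·v)/(|u||v|) = 0.1316, so θ = 82.44°.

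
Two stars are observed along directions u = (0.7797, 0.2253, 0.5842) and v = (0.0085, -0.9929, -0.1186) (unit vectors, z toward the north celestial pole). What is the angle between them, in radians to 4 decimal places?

u·v = -0.2864; |u| = 1.0000, |v| = 1.0000.
cos θ = (u·v)/(|u||v|) = -0.2864, so θ = 1.8612 rad.

1.8612 rad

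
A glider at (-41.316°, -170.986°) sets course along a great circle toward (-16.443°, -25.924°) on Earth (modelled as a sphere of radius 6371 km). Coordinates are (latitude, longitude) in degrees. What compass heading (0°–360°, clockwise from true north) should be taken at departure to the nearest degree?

Δλ = 145.062° = 2.5318 rad.
y = sin Δλ · cos φ₂ = (0.5727)(0.9591) = 0.5493
x = cos φ₁ sin φ₂ − sin φ₁ cos φ₂ cos Δλ = (0.7511)(-0.2831) − (-0.6602)(0.9591)(-0.8198) = -0.7317
θ = atan2(y, x) = 143.11°, so the bearing is 143°.

143°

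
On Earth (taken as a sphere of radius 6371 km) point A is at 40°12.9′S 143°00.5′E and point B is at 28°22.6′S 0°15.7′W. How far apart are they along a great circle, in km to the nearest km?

In radians: φ₁ = -0.7019, φ₂ = -0.4953, Δλ = -143.270° = -2.5005 rad.
Haversine: a = sin²(Δφ/2) + cos φ₁ cos φ₂ sin²(Δλ/2) = 0.0106 + (0.7636)(0.8798)(0.9007) = 0.61581.
Central angle c = 2·arcsin(√a) = 1.80454 rad.
Distance = R·c = 6371 × 1.8045 ≈ 11497 km.

11497 km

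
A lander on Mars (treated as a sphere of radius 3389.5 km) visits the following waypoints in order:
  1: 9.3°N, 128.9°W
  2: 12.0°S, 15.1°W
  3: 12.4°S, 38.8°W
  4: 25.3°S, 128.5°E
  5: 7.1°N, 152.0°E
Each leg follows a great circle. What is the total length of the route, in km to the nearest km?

Leg 1→2: central angle 2.0077 rad, distance 6805.1 km.
Leg 2→3: central angle 0.4042 rad, distance 1370.1 km.
Leg 3→4: central angle 2.4490 rad, distance 8301.0 km.
Leg 4→5: central angle 0.6921 rad, distance 2345.8 km.
Total: 6805.1 + 1370.1 + 8301.0 + 2345.8 ≈ 18822 km.

18822 km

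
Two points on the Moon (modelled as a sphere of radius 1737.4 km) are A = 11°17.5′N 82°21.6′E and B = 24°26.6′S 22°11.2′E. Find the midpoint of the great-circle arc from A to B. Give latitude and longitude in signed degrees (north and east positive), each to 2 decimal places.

-7.59°, 53.51°

Central angle δ = 1.1993 rad. Interpolating on the sphere with fraction f = 0.5:
P = [sin((1−f)δ)·A + sin(fδ)·B] / sin δ = 0.6057·A + 0.6057·B in Cartesian coordinates,
giving P = (0.5895, 0.7969, -0.1320), i.e. latitude -7.59°, longitude 53.51°.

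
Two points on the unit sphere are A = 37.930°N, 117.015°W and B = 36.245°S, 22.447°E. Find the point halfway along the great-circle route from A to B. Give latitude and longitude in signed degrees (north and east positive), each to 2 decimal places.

Central angle δ = 2.5809 rad. Interpolating on the sphere with fraction f = 0.5:
P = [sin((1−f)δ)·A + sin(fδ)·B] / sin δ = 1.8070·A + 1.8070·B in Cartesian coordinates,
giving P = (0.6995, -0.7133, 0.0424), i.e. latitude 2.43°, longitude -45.56°.

2.43°, -45.56°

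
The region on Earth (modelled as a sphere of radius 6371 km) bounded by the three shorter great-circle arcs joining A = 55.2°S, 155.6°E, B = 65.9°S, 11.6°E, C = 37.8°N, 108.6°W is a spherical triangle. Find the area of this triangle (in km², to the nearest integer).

Side lengths (central angles): a = 2.3772, b = 2.1518, c = 0.9752 rad; semiperimeter s = 2.7521.
By l'Huilier's theorem, tan(E/4) = √[tan(s/2) tan((s−a)/2) tan((s−b)/2) tan((s−c)/2)], giving spherical excess E = 2.1768 rad.
Area = E·R² = 2.1768 × (6371)² ≈ 88355712 km².

88355712 km²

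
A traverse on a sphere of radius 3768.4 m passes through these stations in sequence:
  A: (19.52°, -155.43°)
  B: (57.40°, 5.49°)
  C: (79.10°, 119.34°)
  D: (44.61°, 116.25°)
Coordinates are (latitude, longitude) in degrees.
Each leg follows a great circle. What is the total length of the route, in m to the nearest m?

11453 m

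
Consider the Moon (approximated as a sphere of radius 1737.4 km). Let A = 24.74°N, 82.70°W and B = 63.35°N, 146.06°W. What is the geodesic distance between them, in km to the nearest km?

1703 km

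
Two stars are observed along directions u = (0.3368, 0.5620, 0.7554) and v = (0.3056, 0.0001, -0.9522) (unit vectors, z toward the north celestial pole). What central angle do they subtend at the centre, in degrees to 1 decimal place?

u·v = -0.6163; |u| = 1.0000, |v| = 1.0000.
cos θ = (u·v)/(|u||v|) = -0.6163, so θ = 128.0°.

128.0°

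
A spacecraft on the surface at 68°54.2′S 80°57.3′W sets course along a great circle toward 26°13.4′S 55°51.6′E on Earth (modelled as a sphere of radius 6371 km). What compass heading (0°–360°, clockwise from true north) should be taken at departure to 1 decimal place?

141.4°

Δλ = 136.815° = 2.3879 rad.
y = sin Δλ · cos φ₂ = (0.6844)(0.8971) = 0.6139
x = cos φ₁ sin φ₂ − sin φ₁ cos φ₂ cos Δλ = (0.3599)(-0.4419) − (-0.9330)(0.8971)(-0.7291) = -0.7693
θ = atan2(y, x) = 141.41°, so the bearing is 141.4°.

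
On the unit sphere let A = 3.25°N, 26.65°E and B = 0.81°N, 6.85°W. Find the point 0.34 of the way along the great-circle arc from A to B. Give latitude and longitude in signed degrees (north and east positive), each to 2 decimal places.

Central angle δ = 0.5858 rad. Interpolating on the sphere with fraction f = 0.34:
P = [sin((1−f)δ)·A + sin(fδ)·B] / sin δ = 0.6820·A + 0.3579·B in Cartesian coordinates,
giving P = (0.9639, 0.2627, 0.0437), i.e. latitude 2.51°, longitude 15.25°.

2.51°, 15.25°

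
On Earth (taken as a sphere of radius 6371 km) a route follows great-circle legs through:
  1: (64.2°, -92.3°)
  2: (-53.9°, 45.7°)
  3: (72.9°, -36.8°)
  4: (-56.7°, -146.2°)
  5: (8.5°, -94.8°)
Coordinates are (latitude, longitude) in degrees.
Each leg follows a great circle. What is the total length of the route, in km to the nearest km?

57961 km

Leg 1→2: central angle 2.7338 rad, distance 17417.4 km.
Leg 2→3: central angle 2.4183 rad, distance 15407.3 km.
Leg 3→4: central angle 2.5915 rad, distance 16510.5 km.
Leg 4→5: central angle 1.3539 rad, distance 8625.6 km.
Total: 17417.4 + 15407.3 + 16510.5 + 8625.6 ≈ 57961 km.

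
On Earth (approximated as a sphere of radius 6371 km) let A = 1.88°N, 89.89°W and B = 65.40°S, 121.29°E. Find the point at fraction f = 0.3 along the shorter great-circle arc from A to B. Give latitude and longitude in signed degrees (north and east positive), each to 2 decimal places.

-30.89°, -98.60°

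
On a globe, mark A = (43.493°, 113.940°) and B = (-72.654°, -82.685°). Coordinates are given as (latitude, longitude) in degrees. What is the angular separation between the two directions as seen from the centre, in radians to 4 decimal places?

2.6144 rad

In radians: φ₁ = 0.7591, φ₂ = -1.2681, Δλ = 163.375° = 2.8514 rad.
cos c = sin φ₁ sin φ₂ + cos φ₁ cos φ₂ cos Δλ = (0.6883)(-0.9545) + (0.7255)(0.2981)(-0.9582) = -0.86421,
so c = arccos(-0.86421) = 2.61438 rad.
So the angular separation is 2.6144 rad.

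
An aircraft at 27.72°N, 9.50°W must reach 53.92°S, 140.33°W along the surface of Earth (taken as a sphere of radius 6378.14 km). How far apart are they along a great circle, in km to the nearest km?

15116 km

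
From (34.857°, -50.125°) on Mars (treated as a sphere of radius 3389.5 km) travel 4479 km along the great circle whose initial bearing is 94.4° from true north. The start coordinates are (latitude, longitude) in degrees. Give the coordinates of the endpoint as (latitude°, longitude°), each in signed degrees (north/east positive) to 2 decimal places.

4.59°, 25.65°

Angular distance δ = d/R = 4479/3389.5 = 1.32143 rad; initial bearing θ = 1.6476 rad.
sin φ₂ = sin φ₁ cos δ + cos φ₁ sin δ cos θ = (0.5715)(0.2468) + (0.8206)(0.9691)(-0.0767) = 0.0800, so φ₂ = 4.59°.
Δλ = atan2(sin θ sin δ cos φ₁, cos δ − sin φ₁ sin φ₂) = atan2(0.7929, 0.2010) = 75.772°.
λ₂ = -50.125° + 75.772° = 25.65°.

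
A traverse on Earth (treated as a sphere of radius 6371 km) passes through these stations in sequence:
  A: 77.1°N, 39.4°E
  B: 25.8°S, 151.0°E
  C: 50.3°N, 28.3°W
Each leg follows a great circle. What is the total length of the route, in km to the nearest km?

30621 km

Leg A→B: central angle 2.0924 rad, distance 13330.4 km.
Leg B→C: central angle 2.7139 rad, distance 17290.2 km.
Total: 13330.4 + 17290.2 ≈ 30621 km.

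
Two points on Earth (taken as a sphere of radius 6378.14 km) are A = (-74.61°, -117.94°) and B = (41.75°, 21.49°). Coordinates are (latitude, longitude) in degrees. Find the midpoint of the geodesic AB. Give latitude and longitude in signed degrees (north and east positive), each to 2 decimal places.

Central angle δ = 2.4855 rad. Interpolating on the sphere with fraction f = 0.5:
P = [sin((1−f)δ)·A + sin(fδ)·B] / sin δ = 1.5519·A + 1.5519·B in Cartesian coordinates,
giving P = (0.8844, 0.0603, -0.4629), i.e. latitude -27.57°, longitude 3.90°.

-27.57°, 3.90°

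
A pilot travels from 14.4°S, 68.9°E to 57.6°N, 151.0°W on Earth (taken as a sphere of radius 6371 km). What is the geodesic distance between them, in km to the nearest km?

In radians: φ₁ = -0.2513, φ₂ = 1.0053, Δλ = 140.100° = 2.4452 rad.
cos c = sin φ₁ sin φ₂ + cos φ₁ cos φ₂ cos Δλ = (-0.2487)(0.8443) + (0.9686)(0.5358)(-0.7672) = -0.60813,
so c = arccos(-0.60813) = 2.22450 rad.
Distance = R·c = 6371 × 2.2245 ≈ 14172 km.

14172 km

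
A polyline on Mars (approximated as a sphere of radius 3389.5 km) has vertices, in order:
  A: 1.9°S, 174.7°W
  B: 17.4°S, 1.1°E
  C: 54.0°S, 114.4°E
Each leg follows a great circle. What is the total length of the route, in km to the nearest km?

14737 km

Leg A→B: central angle 2.7971 rad, distance 9480.7 km.
Leg B→C: central angle 1.5507 rad, distance 5256.2 km.
Total: 9480.7 + 5256.2 ≈ 14737 km.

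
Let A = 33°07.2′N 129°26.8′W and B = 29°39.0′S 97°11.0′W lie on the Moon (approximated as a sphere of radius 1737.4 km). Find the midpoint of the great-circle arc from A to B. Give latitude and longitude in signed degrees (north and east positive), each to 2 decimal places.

1.81°, -113.01°

Central angle δ = 1.2184 rad. Interpolating on the sphere with fraction f = 0.5:
P = [sin((1−f)δ)·A + sin(fδ)·B] / sin δ = 0.6097·A + 0.6097·B in Cartesian coordinates,
giving P = (-0.3907, -0.9200, 0.0315), i.e. latitude 1.81°, longitude -113.01°.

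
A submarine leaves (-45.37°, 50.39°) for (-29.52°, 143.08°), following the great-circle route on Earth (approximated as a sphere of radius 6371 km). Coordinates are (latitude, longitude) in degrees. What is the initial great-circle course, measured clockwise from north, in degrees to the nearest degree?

With φ₁ = -0.7919, φ₂ = -0.5152, Δλ = 1.6177 rad, the forward-azimuth formula gives
θ = atan2( sin Δλ cos φ₂ , cos φ₁ sin φ₂ − sin φ₁ cos φ₂ cos Δλ ) = atan2(0.8692, -0.3752) = 113.35°.
So the initial bearing is 113°.

113°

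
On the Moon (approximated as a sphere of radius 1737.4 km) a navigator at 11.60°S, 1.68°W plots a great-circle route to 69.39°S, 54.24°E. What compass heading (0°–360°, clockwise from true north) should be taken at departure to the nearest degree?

162°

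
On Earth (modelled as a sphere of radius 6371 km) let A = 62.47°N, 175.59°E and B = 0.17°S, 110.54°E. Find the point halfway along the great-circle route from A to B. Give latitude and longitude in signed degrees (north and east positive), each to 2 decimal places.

Central angle δ = 1.3772 rad. Interpolating on the sphere with fraction f = 0.5:
P = [sin((1−f)δ)·A + sin(fδ)·B] / sin δ = 0.6476·A + 0.6476·B in Cartesian coordinates,
giving P = (-0.5256, 0.6294, 0.5723), i.e. latitude 34.91°, longitude 129.87°.

34.91°, 129.87°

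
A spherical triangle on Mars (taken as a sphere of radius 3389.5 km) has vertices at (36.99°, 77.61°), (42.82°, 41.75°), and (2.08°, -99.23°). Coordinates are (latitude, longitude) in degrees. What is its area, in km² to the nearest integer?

9935957 km²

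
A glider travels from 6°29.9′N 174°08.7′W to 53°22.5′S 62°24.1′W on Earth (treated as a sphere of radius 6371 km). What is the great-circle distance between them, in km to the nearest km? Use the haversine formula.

In radians: φ₁ = 0.1134, φ₂ = -0.9316, Δλ = 111.743° = 1.9503 rad.
Haversine: a = sin²(Δφ/2) + cos φ₁ cos φ₂ sin²(Δλ/2) = 0.2490 + (0.9936)(0.5966)(0.6852) = 0.65520.
Central angle c = 2·arcsin(√a) = 1.88642 rad.
Distance = R·c = 6371 × 1.8864 ≈ 12018 km.

12018 km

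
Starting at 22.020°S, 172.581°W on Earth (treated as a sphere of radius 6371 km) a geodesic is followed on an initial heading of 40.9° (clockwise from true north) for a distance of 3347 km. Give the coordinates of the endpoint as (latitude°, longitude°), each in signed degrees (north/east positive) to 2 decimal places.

Angular distance δ = d/R = 3347/6371 = 0.52535 rad; initial bearing θ = 0.7138 rad.
sin φ₂ = sin φ₁ cos δ + cos φ₁ sin δ cos θ = (-0.3749)(0.8651) + (0.9271)(0.5015)(0.7559) = 0.0270, so φ₂ = 1.55°.
Δλ = atan2(sin θ sin δ cos φ₁, cos δ − sin φ₁ sin φ₂) = atan2(0.3044, 0.8753) = 19.177°.
λ₂ = -172.581° + 19.177° = -153.40°.

1.55°, -153.40°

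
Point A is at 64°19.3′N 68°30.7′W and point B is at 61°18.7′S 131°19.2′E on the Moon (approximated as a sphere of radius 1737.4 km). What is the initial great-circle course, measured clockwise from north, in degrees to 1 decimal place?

279.4°

With φ₁ = 1.1226, φ₂ = -1.0701, Δλ = -2.7955 rad, the forward-azimuth formula gives
θ = atan2( sin Δλ cos φ₂ , cos φ₁ sin φ₂ − sin φ₁ cos φ₂ cos Δλ ) = atan2(-0.1629, 0.0269) = -80.64°.
Adding 360° brings this into [0°, 360°): 279.4°.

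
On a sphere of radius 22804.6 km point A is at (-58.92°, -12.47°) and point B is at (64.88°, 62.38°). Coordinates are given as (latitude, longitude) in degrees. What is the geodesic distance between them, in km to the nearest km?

With latitudes φ₁ = -58.920°, φ₂ = 64.880° and longitude difference Δλ = 74.850°:
cos c = sin φ₁ sin φ₂ + cos φ₁ cos φ₂ cos Δλ = (-0.8564)(0.9054) + (0.5162)(0.4245)(0.2613) = -0.71817,
so c = arccos(-0.71817) = 2.37197 rad.
Distance = R·c = 22804.6 × 2.3720 ≈ 54092 km.

54092 km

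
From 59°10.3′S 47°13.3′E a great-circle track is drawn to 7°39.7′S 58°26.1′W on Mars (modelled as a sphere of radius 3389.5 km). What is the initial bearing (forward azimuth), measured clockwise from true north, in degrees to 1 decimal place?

252.7°

Δλ = -105.657° = -1.8441 rad.
y = sin Δλ · cos φ₂ = (-0.9629)(0.9911) = -0.9543
x = cos φ₁ sin φ₂ − sin φ₁ cos φ₂ cos Δλ = (0.5125)(-0.1333) − (-0.8587)(0.9911)(-0.2699) = -0.2980
θ = atan2(y, x) = -107.34°; adding 360° gives 252.7°.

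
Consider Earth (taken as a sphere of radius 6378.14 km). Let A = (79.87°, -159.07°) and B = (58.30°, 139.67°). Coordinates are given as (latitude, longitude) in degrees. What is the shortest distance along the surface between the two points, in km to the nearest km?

3130 km

With latitudes φ₁ = 79.870°, φ₂ = 58.300° and longitude difference Δλ = -61.260°:
cos c = sin φ₁ sin φ₂ + cos φ₁ cos φ₂ cos Δλ = (0.9844)(0.8508) + (0.1759)(0.5255)(0.4808) = 0.88199,
so c = arccos(0.88199) = 0.49073 rad.
Distance = R·c = 6378.14 × 0.4907 ≈ 3130 km.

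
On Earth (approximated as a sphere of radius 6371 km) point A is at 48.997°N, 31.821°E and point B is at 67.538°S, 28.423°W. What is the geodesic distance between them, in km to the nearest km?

13895 km

Let φ₁ = 0.8552 rad, φ₂ = -1.1788 rad, and Δλ = -1.0515 rad.
cos c = sin φ₁ sin φ₂ + cos φ₁ cos φ₂ cos Δλ = (0.7547)(-0.9241) + (0.6561)(0.3821)(0.4963) = -0.57301,
so c = arccos(-0.57301) = 2.18097 rad.
Distance = R·c = 6371 × 2.1810 ≈ 13895 km.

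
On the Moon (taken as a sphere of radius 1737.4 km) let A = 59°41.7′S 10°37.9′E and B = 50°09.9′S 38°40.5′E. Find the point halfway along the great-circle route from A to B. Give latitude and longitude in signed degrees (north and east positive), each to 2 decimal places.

The central angle between A and B is δ = 0.3231 rad.
With f = 0.5, the slerp weights are sin((1−f)δ)/sin δ = 0.5066 and sin(fδ)/sin δ = 0.5066.
Weighted sum of the unit vectors: (0.5066)·(0.4959,0.0931,-0.8634) + (0.5066)·(0.5001,0.4003,-0.7679) = (0.5046, 0.2500, -0.8264).
Converting back: φ = atan2(z, √(x²+y²)) = -55.73°, λ = atan2(y, x) = 26.35°.

-55.73°, 26.35°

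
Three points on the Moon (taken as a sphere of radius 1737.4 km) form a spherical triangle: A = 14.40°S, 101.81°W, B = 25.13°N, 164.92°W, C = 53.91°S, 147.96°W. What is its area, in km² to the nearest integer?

Side lengths (central angles): a = 1.4031, b = 0.9320, c = 1.2755 rad; semiperimeter s = 1.8053.
By l'Huilier's theorem, tan(E/4) = √[tan(s/2) tan((s−a)/2) tan((s−b)/2) tan((s−c)/2)], giving spherical excess E = 0.7156 rad.
Area = E·R² = 0.7156 × (1737.4)² ≈ 2160120 km².

2160120 km²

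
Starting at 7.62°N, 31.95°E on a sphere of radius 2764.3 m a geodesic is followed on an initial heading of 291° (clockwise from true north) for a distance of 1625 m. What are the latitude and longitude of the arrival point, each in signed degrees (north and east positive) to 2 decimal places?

Angular distance δ = d/R = 1625/2764.3 = 0.58785 rad; initial bearing θ = 5.0789 rad.
sin φ₂ = sin φ₁ cos δ + cos φ₁ sin δ cos θ = (0.1326)(0.8321) + (0.9912)(0.5546)(0.3584) = 0.3073, so φ₂ = 17.90°.
Δλ = atan2(sin θ sin δ cos φ₁, cos δ − sin φ₁ sin φ₂) = atan2(-0.5132, 0.7914) = -32.961°.
λ₂ = 31.950° − 32.961° = -1.01°.

17.90°, -1.01°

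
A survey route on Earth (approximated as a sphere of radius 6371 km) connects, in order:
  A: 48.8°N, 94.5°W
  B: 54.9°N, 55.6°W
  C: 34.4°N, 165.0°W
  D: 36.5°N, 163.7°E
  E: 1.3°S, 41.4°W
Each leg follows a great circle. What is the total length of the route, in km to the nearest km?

Leg A→B: central angle 0.4267 rad, distance 2718.3 km.
Leg B→C: central angle 1.2612 rad, distance 8035.4 km.
Leg C→D: central angle 0.4446 rad, distance 2832.4 km.
Leg D→E: central angle 2.4057 rad, distance 15326.9 km.
Total: 2718.3 + 8035.4 + 2832.4 + 15326.9 ≈ 28913 km.

28913 km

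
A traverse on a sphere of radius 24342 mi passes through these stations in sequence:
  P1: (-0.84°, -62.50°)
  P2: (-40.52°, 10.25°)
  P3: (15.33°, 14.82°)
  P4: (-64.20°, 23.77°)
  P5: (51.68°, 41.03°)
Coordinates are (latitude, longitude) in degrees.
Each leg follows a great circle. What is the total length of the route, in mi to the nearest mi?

139736 mi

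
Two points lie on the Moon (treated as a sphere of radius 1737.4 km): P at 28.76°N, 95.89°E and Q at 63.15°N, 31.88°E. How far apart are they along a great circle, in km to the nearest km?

Let φ₁ = 0.5020 rad, φ₂ = 1.1022 rad, and Δλ = -1.1172 rad.
cos c = sin φ₁ sin φ₂ + cos φ₁ cos φ₂ cos Δλ = (0.4811)(0.8922) + (0.8766)(0.4517)(0.4382) = 0.60278,
so c = arccos(0.60278) = 0.92382 rad.
Distance = R·c = 1737.4 × 0.9238 ≈ 1605 km.

1605 km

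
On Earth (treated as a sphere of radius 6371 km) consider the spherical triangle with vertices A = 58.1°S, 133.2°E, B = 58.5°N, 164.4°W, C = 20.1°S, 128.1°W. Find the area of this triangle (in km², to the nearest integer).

65179733 km²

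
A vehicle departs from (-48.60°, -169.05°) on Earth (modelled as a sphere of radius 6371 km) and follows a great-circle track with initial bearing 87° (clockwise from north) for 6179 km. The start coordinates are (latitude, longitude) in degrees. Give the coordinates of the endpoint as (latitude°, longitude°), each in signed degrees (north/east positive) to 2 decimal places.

-23.30°, -105.31°

Angular distance δ = d/R = 6179/6371 = 0.96986 rad; initial bearing θ = 1.5184 rad.
sin φ₂ = sin φ₁ cos δ + cos φ₁ sin δ cos θ = (-0.7501)(0.5654) + (0.6613)(0.8248)(0.0523) = -0.3956, so φ₂ = -23.30°.
Δλ = atan2(sin θ sin δ cos φ₁, cos δ − sin φ₁ sin φ₂) = atan2(0.5447, 0.2687) = 63.744°.
λ₂ = -169.050° + 63.744° = -105.31°.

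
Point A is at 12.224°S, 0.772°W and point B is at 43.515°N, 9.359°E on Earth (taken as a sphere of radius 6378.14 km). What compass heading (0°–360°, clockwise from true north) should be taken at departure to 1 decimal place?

8.8°

Δλ = 10.131° = 0.1768 rad.
y = sin Δλ · cos φ₂ = (0.1759)(0.7252) = 0.1276
x = cos φ₁ sin φ₂ − sin φ₁ cos φ₂ cos Δλ = (0.9773)(0.6885) − (-0.2117)(0.7252)(0.9844) = 0.8241
θ = atan2(y, x) = 8.80°, so the bearing is 8.8°.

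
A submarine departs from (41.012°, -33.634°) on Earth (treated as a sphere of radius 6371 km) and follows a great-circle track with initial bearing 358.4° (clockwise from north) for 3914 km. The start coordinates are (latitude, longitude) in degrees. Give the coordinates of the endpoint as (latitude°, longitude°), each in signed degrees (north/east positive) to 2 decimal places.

Angular distance δ = d/R = 3914/6371 = 0.61435 rad; initial bearing θ = 6.2553 rad.
sin φ₂ = sin φ₁ cos δ + cos φ₁ sin δ cos θ = (0.6562)(0.8172) + (0.7546)(0.5764)(0.9996) = 0.9710, so φ₂ = 76.17°.
Δλ = atan2(sin θ sin δ cos φ₁, cos δ − sin φ₁ sin φ₂) = atan2(-0.0121, 0.1800) = -3.861°.
λ₂ = -33.634° − 3.861° = -37.49°.

76.17°, -37.49°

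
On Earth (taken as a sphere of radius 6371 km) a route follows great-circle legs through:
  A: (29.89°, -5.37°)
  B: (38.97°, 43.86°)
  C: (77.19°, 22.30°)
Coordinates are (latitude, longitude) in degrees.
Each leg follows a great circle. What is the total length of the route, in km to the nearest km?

8942 km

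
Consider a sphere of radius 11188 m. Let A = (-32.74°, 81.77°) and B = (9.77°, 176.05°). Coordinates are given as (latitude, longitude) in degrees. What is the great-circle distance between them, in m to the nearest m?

19300 m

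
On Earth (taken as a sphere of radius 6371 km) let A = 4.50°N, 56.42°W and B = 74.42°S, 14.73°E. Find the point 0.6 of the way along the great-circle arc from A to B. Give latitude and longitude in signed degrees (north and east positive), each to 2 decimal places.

-46.87°, -39.00°

Central angle δ = 1.5599 rad. Interpolating on the sphere with fraction f = 0.6:
P = [sin((1−f)δ)·A + sin(fδ)·B] / sin δ = 0.5843·A + 0.8052·B in Cartesian coordinates,
giving P = (0.5313, -0.4303, -0.7298), i.e. latitude -46.87°, longitude -39.00°.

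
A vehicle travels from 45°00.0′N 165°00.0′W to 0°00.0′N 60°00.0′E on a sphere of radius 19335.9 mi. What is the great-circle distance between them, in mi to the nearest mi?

40497 mi

Let φ₁ = 0.7854 rad, φ₂ = 0.0000 rad, and Δλ = -2.3562 rad.
cos c = sin φ₁ sin φ₂ + cos φ₁ cos φ₂ cos Δλ = (0.7071)(0.0000) + (0.7071)(1.0000)(-0.7071) = -0.50000,
so c = arccos(-0.50000) = 2.09440 rad.
Distance = R·c = 19335.9 × 2.0944 ≈ 40497 mi.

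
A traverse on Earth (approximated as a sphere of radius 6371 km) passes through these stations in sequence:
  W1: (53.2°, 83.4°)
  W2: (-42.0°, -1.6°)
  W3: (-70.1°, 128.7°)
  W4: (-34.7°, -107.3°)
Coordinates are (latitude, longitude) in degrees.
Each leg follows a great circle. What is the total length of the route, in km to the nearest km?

27776 km

Leg W1→W2: central angle 2.0909 rad, distance 13321.3 km.
Leg W2→W3: central angle 1.0865 rad, distance 6922.2 km.
Leg W3→W4: central angle 1.1823 rad, distance 7532.4 km.
Total: 13321.3 + 6922.2 + 7532.4 ≈ 27776 km.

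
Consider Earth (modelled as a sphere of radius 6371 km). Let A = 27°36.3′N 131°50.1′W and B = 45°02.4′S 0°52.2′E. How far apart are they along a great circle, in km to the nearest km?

15435 km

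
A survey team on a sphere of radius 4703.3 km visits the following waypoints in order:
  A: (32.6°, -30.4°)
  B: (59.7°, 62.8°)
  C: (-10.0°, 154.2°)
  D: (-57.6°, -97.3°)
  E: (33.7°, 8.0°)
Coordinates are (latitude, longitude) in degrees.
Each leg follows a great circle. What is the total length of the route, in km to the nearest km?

Leg A→B: central angle 1.1136 rad, distance 5237.5 km.
Leg B→C: central angle 1.7336 rad, distance 8153.6 km.
Leg C→D: central angle 1.5916 rad, distance 7485.9 km.
Leg D→E: central angle 2.1970 rad, distance 10333.3 km.
Total: 5237.5 + 8153.6 + 7485.9 + 10333.3 ≈ 31210 km.

31210 km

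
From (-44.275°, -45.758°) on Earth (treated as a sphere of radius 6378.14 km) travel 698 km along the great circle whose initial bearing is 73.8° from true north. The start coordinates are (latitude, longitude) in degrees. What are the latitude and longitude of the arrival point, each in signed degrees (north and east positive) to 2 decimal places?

-42.23°, -37.61°

Angular distance δ = d/R = 698/6378.14 = 0.10944 rad; initial bearing θ = 1.2881 rad.
sin φ₂ = sin φ₁ cos δ + cos φ₁ sin δ cos θ = (-0.6981)(0.9940) + (0.7160)(0.1092)(0.2790) = -0.6721, so φ₂ = -42.23°.
Δλ = atan2(sin θ sin δ cos φ₁, cos δ − sin φ₁ sin φ₂) = atan2(0.0751, 0.5248) = 8.143°.
λ₂ = -45.758° + 8.143° = -37.61°.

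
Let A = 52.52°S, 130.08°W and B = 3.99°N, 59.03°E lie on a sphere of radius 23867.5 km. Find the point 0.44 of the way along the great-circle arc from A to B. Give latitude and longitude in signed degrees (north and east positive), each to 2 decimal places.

Central angle δ = 2.2844 rad. Interpolating on the sphere with fraction f = 0.44:
P = [sin((1−f)δ)·A + sin(fδ)·B] / sin δ = 1.2669·A + 1.1167·B in Cartesian coordinates,
giving P = (0.0769, 0.3653, -0.9277), i.e. latitude -68.08°, longitude 78.11°.

-68.08°, 78.11°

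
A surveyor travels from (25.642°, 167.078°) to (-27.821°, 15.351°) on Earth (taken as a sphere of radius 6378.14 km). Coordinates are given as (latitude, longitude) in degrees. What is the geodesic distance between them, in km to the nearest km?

17222 km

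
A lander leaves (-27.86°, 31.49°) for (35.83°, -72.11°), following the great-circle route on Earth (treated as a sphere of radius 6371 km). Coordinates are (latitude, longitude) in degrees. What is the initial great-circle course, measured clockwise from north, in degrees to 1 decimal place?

298.5°

Δλ = -103.600° = -1.8082 rad.
y = sin Δλ · cos φ₂ = (-0.9720)(0.8108) = -0.7880
x = cos φ₁ sin φ₂ − sin φ₁ cos φ₂ cos Δλ = (0.8841)(0.5854) − (-0.4673)(0.8108)(-0.2351) = 0.4284
θ = atan2(y, x) = -61.47°; adding 360° gives 298.5°.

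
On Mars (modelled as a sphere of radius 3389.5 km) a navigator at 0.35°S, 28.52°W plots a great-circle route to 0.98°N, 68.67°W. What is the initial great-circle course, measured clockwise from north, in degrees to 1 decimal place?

Δλ = -40.150° = -0.7007 rad.
y = sin Δλ · cos φ₂ = (-0.6448)(0.9999) = -0.6447
x = cos φ₁ sin φ₂ − sin φ₁ cos φ₂ cos Δλ = (1.0000)(0.0171) − (-0.0061)(0.9999)(0.7644) = 0.0218
θ = atan2(y, x) = -88.07°; adding 360° gives 271.9°.

271.9°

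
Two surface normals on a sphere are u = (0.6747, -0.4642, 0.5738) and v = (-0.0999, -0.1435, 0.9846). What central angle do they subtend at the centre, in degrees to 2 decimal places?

55.65°

u·v = 0.5642; |u| = 1.0000, |v| = 1.0000.
cos θ = (u·v)/(|u||v|) = 0.5642, so θ = 55.65°.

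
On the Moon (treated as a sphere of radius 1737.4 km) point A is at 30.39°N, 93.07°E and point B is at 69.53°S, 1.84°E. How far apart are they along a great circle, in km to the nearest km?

3600 km

In radians: φ₁ = 0.5304, φ₂ = -1.2135, Δλ = -91.230° = -1.5923 rad.
cos c = sin φ₁ sin φ₂ + cos φ₁ cos φ₂ cos Δλ = (0.5059)(-0.9369) + (0.8626)(0.3497)(-0.0215) = -0.48041,
so c = arccos(-0.48041) = 2.07192 rad.
Distance = R·c = 1737.4 × 2.0719 ≈ 3600 km.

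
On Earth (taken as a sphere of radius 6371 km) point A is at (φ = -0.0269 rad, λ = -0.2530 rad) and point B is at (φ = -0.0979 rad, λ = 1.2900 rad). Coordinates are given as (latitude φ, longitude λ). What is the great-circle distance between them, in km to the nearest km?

Let φ₁ = -0.0269 rad, φ₂ = -0.0979 rad, and Δλ = 1.5430 rad.
Haversine: a = sin²(Δφ/2) + cos φ₁ cos φ₂ sin²(Δλ/2) = 0.0013 + (0.9996)(0.9952)(0.4861) = 0.48486.
Central angle c = 2·arcsin(√a) = 1.54051 rad.
Distance = R·c = 6371 × 1.5405 ≈ 9815 km.

9815 km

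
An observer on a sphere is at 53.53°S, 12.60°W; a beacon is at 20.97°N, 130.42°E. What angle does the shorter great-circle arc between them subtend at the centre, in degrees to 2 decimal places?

In radians: φ₁ = -0.9343, φ₂ = 0.3660, Δλ = 143.020° = 2.4962 rad.
Haversine: a = sin²(Δφ/2) + cos φ₁ cos φ₂ sin²(Δλ/2) = 0.3664 + (0.5944)(0.9338)(0.8994) = 0.86559.
Central angle c = 2·arcsin(√a) = 2.39085 rad.
So the angular separation is 136.99°.

136.99°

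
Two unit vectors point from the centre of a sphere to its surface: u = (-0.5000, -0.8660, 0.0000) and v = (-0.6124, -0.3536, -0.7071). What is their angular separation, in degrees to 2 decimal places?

u·v = 0.6124; |u| = 1.0000, |v| = 1.0000.
cos θ = (u·v)/(|u||v|) = 0.6124, so θ = 52.24°.

52.24°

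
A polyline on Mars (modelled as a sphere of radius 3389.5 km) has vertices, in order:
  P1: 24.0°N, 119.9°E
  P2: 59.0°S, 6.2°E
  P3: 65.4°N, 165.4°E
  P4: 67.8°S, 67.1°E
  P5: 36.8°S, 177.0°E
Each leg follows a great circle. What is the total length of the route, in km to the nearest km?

29814 km

Leg P1→P2: central angle 2.1386 rad, distance 7248.7 km.
Leg P2→P3: central angle 2.9402 rad, distance 9965.9 km.
Leg P3→P4: central angle 2.6150 rad, distance 8863.6 km.
Leg P4→P5: central angle 1.1022 rad, distance 3735.9 km.
Total: 7248.7 + 9965.9 + 8863.6 + 3735.9 ≈ 29814 km.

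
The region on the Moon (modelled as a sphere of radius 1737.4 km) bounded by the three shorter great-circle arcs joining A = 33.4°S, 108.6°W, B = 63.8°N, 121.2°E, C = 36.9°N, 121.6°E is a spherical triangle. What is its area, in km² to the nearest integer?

3770497 km²

Side lengths (central angles): a = 0.4695, b = 2.4308, c = 2.3918 rad; semiperimeter s = 2.6461.
By l'Huilier's theorem, tan(E/4) = √[tan(s/2) tan((s−a)/2) tan((s−b)/2) tan((s−c)/2)], giving spherical excess E = 1.2491 rad.
Area = E·R² = 1.2491 × (1737.4)² ≈ 3770497 km².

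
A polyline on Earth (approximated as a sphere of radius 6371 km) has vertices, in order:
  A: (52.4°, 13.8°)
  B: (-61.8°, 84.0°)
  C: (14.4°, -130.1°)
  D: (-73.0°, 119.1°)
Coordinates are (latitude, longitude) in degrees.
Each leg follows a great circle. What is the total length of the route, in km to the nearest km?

Leg A→B: central angle 2.2150 rad, distance 14111.9 km.
Leg B→C: central angle 2.2120 rad, distance 14092.8 km.
Leg C→D: central angle 1.9160 rad, distance 12206.8 km.
Total: 14111.9 + 14092.8 + 12206.8 ≈ 40412 km.

40412 km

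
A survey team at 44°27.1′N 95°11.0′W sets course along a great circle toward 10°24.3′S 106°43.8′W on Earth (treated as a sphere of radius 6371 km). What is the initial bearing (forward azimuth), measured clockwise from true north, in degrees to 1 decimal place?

Δλ = -11.547° = -0.2015 rad.
y = sin Δλ · cos φ₂ = (-0.2002)(0.9836) = -0.1969
x = cos φ₁ sin φ₂ − sin φ₁ cos φ₂ cos Δλ = (0.7138)(-0.1806) − (0.7003)(0.9836)(0.9798) = -0.8038
θ = atan2(y, x) = -166.24°; adding 360° gives 193.8°.

193.8°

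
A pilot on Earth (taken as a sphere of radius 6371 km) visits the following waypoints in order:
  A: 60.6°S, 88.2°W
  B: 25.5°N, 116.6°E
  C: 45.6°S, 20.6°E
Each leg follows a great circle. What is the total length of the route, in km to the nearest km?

Leg A→B: central angle 2.4611 rad, distance 15679.9 km.
Leg B→C: central angle 1.9537 rad, distance 12446.9 km.
Total: 15679.9 + 12446.9 ≈ 28127 km.

28127 km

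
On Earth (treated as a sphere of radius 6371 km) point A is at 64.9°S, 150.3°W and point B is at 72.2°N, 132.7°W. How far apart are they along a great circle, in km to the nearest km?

15302 km

With latitudes φ₁ = -64.900°, φ₂ = 72.200° and longitude difference Δλ = 17.600°:
Haversine: a = sin²(Δφ/2) + cos φ₁ cos φ₂ sin²(Δλ/2) = 0.8663 + (0.4242)(0.3057)(0.0234) = 0.86931.
Central angle c = 2·arcsin(√a) = 2.40181 rad.
Distance = R·c = 6371 × 2.4018 ≈ 15302 km.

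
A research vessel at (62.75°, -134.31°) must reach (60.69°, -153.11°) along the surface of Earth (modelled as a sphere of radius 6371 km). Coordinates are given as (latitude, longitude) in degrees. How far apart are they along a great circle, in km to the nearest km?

1013 km

Let φ₁ = 1.0952 rad, φ₂ = 1.0592 rad, and Δλ = -0.3281 rad.
cos c = sin φ₁ sin φ₂ + cos φ₁ cos φ₂ cos Δλ = (0.8890)(0.8720) + (0.4579)(0.4895)(0.9466) = 0.98740,
so c = arccos(0.98740) = 0.15894 rad.
Distance = R·c = 6371 × 0.1589 ≈ 1013 km.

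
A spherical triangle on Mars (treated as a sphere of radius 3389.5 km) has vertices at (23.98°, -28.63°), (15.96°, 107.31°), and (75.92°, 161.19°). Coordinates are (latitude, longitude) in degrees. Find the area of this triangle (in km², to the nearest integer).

13099799 km²

Side lengths (central angles): a = 1.1543, b = 1.3947, c = 2.1171 rad; semiperimeter s = 2.3330.
By l'Huilier's theorem, tan(E/4) = √[tan(s/2) tan((s−a)/2) tan((s−b)/2) tan((s−c)/2)], giving spherical excess E = 1.1402 rad.
Area = E·R² = 1.1402 × (3389.5)² ≈ 13099799 km².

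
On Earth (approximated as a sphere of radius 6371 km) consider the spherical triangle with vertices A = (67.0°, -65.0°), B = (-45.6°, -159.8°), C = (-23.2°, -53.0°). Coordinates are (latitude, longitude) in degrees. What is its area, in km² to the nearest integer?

Side lengths (central angles): a = 1.4751, b = 1.5821, c = 2.3193 rad; semiperimeter s = 2.6883.
By l'Huilier's theorem, tan(E/4) = √[tan(s/2) tan((s−a)/2) tan((s−b)/2) tan((s−c)/2)], giving spherical excess E = 2.1282 rad.
Area = E·R² = 2.1282 × (6371)² ≈ 86383737 km².

86383737 km²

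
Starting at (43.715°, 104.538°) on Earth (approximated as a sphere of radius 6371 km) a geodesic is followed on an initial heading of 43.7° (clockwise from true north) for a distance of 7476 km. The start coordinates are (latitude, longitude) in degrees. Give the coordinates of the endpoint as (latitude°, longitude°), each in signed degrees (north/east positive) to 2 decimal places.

48.53°, -149.60°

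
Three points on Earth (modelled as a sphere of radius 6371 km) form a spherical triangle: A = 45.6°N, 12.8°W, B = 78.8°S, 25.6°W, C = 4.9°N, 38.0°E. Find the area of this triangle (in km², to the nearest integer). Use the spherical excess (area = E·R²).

Side lengths (central angles): a = 1.5685, b = 1.0453, c = 2.1753 rad; semiperimeter s = 2.3946.
By l'Huilier's theorem, tan(E/4) = √[tan(s/2) tan((s−a)/2) tan((s−b)/2) tan((s−c)/2)], giving spherical excess E = 1.2162 rad.
Area = E·R² = 1.2162 × (6371)² ≈ 49364382 km².

49364382 km²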